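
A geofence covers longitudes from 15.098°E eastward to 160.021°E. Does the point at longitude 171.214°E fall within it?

Band width going east from +15.098° to +160.021°: ((160.021 − 15.098) mod 360) = 144.923°.
Offset of +171.214° east of the west edge: ((171.214 − 15.098) mod 360) = 156.116°.
156.116° > 144.923° ⇒ outside.

No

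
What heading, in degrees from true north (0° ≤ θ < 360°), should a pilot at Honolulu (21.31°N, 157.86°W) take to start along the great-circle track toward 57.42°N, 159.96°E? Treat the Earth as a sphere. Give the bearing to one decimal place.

Δλ = 159.96 − -157.86 = 317.82°; wrapped into (−180°, 180°]: -42.18°.
θ = atan2( sin Δλ · cos φ₂ , cos φ₁ · sin φ₂ − sin φ₁ · cos φ₂ · cos Δλ )
  = atan2(-0.36157, 0.64001) = -29.464° → normalised to [0°, 360°): 330.536°.

330.5°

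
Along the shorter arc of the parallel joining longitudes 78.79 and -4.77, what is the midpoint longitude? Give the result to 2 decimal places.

+37.01°

Signed shortest Δλ from +78.79° to -4.77° is -83.56°.
Midpoint longitude = +78.79° + (-83.56°)/2 = +78.79° − 41.78° = +37.01°.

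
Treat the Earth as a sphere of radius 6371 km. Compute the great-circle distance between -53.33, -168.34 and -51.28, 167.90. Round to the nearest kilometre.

Δλ = 167.90 − -168.34 = 336.24°; wrapped into (−180°, 180°]: -23.76°.
Δφ = -51.28 − -53.33 = 2.05°.
a = sin²(Δφ/2) + cos φ₁ · cos φ₂ · sin²(Δλ/2) = 0.016151.
c = 2·atan2(√a, √(1−a)) = 0.25486 rad → d = 6371·c ≈ 1623.74 km.

1624 km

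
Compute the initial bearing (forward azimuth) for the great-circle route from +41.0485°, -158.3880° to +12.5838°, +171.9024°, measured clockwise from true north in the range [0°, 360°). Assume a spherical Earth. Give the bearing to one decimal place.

231.0°

Δλ = 171.9024 − -158.3880 = 330.2904°; wrapped into (−180°, 180°]: -29.7096°.
θ = atan2( sin Δλ · cos φ₂ , cos φ₁ · sin φ₂ − sin φ₁ · cos φ₂ · cos Δλ )
  = atan2(-0.48370, -0.39237) = -129.048° → normalised to [0°, 360°): 230.952°.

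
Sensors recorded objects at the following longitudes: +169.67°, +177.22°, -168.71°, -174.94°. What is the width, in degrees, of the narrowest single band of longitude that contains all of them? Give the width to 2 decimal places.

Sort the longitudes: -174.94°, -168.71°, +169.67°, +177.22°.
Eastward gaps between consecutive values (wrapping around): 6.23°, 338.38°, 7.55°, 7.84°.
Largest gap = 338.38° ⇒ minimal covering band is its complement: 360° − 338.38° = 21.62°.
Band runs from +169.67° eastward to -168.71°, crossing the antimeridian.

21.62°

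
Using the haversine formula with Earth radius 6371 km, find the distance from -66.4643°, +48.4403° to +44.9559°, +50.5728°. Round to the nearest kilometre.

Δλ = 50.5728 − 48.4403 = 2.1325°.
Δφ = 44.9559 − -66.4643 = 111.4202°.
a = sin²(Δφ/2) + cos φ₁ · cos φ₂ · sin²(Δλ/2) = 0.682700.
c = 2·atan2(√a, √(1−a)) = 1.94486 rad → d = 6371·c ≈ 12390.70 km.

12391 km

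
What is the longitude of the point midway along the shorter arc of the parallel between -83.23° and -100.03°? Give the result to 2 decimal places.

Signed shortest Δλ from -83.23° to -100.03° is -16.80°.
Midpoint longitude = -83.23° + (-16.80°)/2 = -83.23° − 8.40° = -91.63°.

-91.63°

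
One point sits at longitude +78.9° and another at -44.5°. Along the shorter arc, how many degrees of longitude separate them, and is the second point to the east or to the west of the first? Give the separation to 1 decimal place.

123.4° west

Raw difference: -44.5 − 78.9 = -123.4°.
Normalise into (−180°, 180°]: -123.4° stays -123.4°.
Negative ⇒ the second point lies to the west; separation 123.4°.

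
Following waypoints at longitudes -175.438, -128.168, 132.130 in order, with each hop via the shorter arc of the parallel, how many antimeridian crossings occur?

1

Leg 1: -175.438° → -128.168°, shortest Δλ = 47.27° (east) — does not cross 180°.
Leg 2: -128.168° → +132.130°, shortest Δλ = -99.702° (west) — crosses 180°.
Total crossings: 1.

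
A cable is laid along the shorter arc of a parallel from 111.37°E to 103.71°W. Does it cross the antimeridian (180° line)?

Yes

Naïve |-103.71 − 111.37| = 215.08° > 180°, so the shorter arc goes the other way round — across 180°.
Signed shortest Δλ = ((-103.71 − 111.37 + 180) mod 360) − 180 = 144.92°.
Going east by 144.92° from +111.37° passes through 180° before reaching -103.71°.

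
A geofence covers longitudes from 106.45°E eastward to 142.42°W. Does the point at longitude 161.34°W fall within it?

Band width going east from +106.45° to -142.42°: ((-142.42 − 106.45) mod 360) = 111.13°.
Offset of -161.34° east of the west edge: ((-161.34 − 106.45) mod 360) = 92.21°.
92.21° ≤ 111.13° ⇒ inside.

Yes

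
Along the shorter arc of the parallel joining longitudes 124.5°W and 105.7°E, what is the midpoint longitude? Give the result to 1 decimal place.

170.6°E

Signed shortest Δλ from -124.5° to +105.7° is -129.8°.
Midpoint longitude = -124.5° + (-129.8°)/2 = -124.5° − 64.9° = -189.4°.
Normalise into (−180°, 180°]: +170.6°.
(The naïve average (-124.5 + +105.7)/2 = -9.4° is on the wrong side of the globe.)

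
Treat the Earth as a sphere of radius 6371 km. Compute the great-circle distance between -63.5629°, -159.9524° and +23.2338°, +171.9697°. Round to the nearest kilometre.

Δλ = 171.9697 − -159.9524 = 331.9221°; wrapped into (−180°, 180°]: -28.0779°.
Δφ = 23.2338 − -63.5629 = 86.7967°.
a = sin²(Δφ/2) + cos φ₁ · cos φ₂ · sin²(Δλ/2) = 0.496135.
c = 2·atan2(√a, √(1−a)) = 1.56307 rad → d = 6371·c ≈ 9958.29 km.

9958 km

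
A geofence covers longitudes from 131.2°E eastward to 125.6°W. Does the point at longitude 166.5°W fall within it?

Band width going east from +131.2° to -125.6°: ((-125.6 − 131.2) mod 360) = 103.2°.
Offset of -166.5° east of the west edge: ((-166.5 − 131.2) mod 360) = 62.3°.
62.3° ≤ 103.2° ⇒ inside.

Yes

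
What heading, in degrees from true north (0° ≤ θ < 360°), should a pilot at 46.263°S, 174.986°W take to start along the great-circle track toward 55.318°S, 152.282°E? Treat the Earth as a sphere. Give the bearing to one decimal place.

234.1°

Δλ = 152.282 − -174.986 = 327.268°; wrapped into (−180°, 180°]: -32.732°.
θ = atan2( sin Δλ · cos φ₂ , cos φ₁ · sin φ₂ − sin φ₁ · cos φ₂ · cos Δλ )
  = atan2(-0.30768, -0.22267) = -125.893° → normalised to [0°, 360°): 234.107°.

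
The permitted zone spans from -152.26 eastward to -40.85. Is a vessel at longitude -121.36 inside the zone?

Band width going east from -152.26° to -40.85°: ((-40.85 − -152.26) mod 360) = 111.41°.
Offset of -121.36° east of the west edge: ((-121.36 − -152.26) mod 360) = 30.90°.
30.90° ≤ 111.41° ⇒ inside.

Yes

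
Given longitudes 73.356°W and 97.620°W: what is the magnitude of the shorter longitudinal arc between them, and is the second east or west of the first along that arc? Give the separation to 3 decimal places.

Raw difference: -97.620 − -73.356 = -24.264°.
Normalise into (−180°, 180°]: -24.264° stays -24.264°.
Negative ⇒ the second point lies to the west; separation 24.264°.

24.264° west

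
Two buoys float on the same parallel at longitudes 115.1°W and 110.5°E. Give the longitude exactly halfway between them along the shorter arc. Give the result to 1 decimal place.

177.7°E

Signed shortest Δλ from -115.1° to +110.5° is -134.4°.
Midpoint longitude = -115.1° + (-134.4°)/2 = -115.1° − 67.2° = -182.3°.
Normalise into (−180°, 180°]: +177.7°.
(The naïve average (-115.1 + +110.5)/2 = -2.3° is on the wrong side of the globe.)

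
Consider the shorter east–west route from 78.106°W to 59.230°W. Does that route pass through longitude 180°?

Signed shortest Δλ = ((-59.230 − -78.106 + 180) mod 360) − 180 = 18.876°.
Going east by 18.876° from -78.106° reaches -59.230° without touching 180°.

No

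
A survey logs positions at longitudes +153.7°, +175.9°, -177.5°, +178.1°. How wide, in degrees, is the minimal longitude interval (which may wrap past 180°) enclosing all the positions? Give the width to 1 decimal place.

Sort the longitudes: -177.5°, +153.7°, +175.9°, +178.1°.
Eastward gaps between consecutive values (wrapping around): 331.2°, 22.2°, 2.2°, 4.4°.
Largest gap = 331.2° ⇒ minimal covering band is its complement: 360° − 331.2° = 28.8°.
Band runs from +153.7° eastward to -177.5°, crossing the antimeridian.

28.8°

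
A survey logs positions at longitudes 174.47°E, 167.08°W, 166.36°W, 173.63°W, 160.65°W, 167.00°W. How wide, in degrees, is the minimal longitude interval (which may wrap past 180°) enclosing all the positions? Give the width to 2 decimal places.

Sort the longitudes: -173.63°, -167.08°, -167.00°, -166.36°, -160.65°, +174.47°.
Eastward gaps between consecutive values (wrapping around): 6.55°, 0.08°, 0.64°, 5.71°, 335.12°, 11.90°.
Largest gap = 335.12° ⇒ minimal covering band is its complement: 360° − 335.12° = 24.88°.
Band runs from +174.47° eastward to -160.65°, crossing the antimeridian.

24.88°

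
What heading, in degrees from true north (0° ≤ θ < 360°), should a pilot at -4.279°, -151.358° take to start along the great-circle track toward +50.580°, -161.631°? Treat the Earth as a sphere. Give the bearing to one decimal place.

Δλ = -161.631 − -151.358 = -10.273°.
θ = atan2( sin Δλ · cos φ₂ , cos φ₁ · sin φ₂ − sin φ₁ · cos φ₂ · cos Δλ )
  = atan2(-0.11325, 0.81698) = -7.892° → normalised to [0°, 360°): 352.108°.

352.1°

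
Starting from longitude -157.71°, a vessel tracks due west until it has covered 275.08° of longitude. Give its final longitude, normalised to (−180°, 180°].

Start at -157.71°; shift −275.08° → -432.79°.
-432.79° lies outside (−180°, 180°]; add 360° → -72.79°.

-72.79°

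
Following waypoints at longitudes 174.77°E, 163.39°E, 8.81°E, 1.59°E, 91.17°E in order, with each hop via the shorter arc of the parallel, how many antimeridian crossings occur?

Leg 1: +174.77° → +163.39°, shortest Δλ = -11.38° (west) — does not cross 180°.
Leg 2: +163.39° → +8.81°, shortest Δλ = -154.58° (west) — does not cross 180°.
Leg 3: +8.81° → +1.59°, shortest Δλ = -7.22° (west) — does not cross 180°.
Leg 4: +1.59° → +91.17°, shortest Δλ = 89.58° (east) — does not cross 180°.
Total crossings: 0.

0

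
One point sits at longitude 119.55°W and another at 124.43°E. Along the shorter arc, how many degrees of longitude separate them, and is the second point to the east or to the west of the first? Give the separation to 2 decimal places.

Raw difference: 124.43 − -119.55 = 243.98°.
Normalise into (−180°, 180°]: 243.98° − 360° = -116.02°.
Negative ⇒ the second point lies to the west; separation 116.02°.

116.02° west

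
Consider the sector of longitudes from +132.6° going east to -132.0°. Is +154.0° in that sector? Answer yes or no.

Yes

Band width going east from +132.6° to -132.0°: ((-132.0 − 132.6) mod 360) = 95.4°.
Offset of +154.0° east of the west edge: ((154.0 − 132.6) mod 360) = 21.4°.
21.4° ≤ 95.4° ⇒ inside.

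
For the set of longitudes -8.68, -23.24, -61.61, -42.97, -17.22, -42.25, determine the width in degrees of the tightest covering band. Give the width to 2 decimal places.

Sort the longitudes: -61.61°, -42.97°, -42.25°, -23.24°, -17.22°, -8.68°.
Eastward gaps between consecutive values (wrapping around): 18.64°, 0.72°, 19.01°, 6.02°, 8.54°, 307.07°.
Largest gap = 307.07° ⇒ minimal covering band is its complement: 360° − 307.07° = 52.93°.
Band runs from -61.61° eastward to -8.68°.

52.93°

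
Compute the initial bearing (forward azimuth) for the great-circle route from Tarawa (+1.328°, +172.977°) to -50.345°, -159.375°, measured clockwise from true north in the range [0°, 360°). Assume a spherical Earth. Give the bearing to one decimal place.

159.3°

Δλ = -159.375 − 172.977 = -332.352°; wrapped into (−180°, 180°]: 27.648°.
θ = atan2( sin Δλ · cos φ₂ , cos φ₁ · sin φ₂ − sin φ₁ · cos φ₂ · cos Δλ )
  = atan2(0.29613, -0.78280) = 159.278° → normalised to [0°, 360°): 159.278°.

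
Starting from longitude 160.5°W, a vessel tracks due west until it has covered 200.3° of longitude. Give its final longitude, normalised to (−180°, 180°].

0.8°W

Start at -160.5°; shift −200.3° → -360.8°.
-360.8° lies outside (−180°, 180°]; add 360° → -0.8°.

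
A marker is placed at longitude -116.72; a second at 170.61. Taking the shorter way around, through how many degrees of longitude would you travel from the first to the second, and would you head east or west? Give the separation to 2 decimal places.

72.67° west

Raw difference: 170.61 − -116.72 = 287.33°.
Normalise into (−180°, 180°]: 287.33° − 360° = -72.67°.
Negative ⇒ the second point lies to the west; separation 72.67°.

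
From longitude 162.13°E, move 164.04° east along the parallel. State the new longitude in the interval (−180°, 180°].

33.83°W

Start at +162.13°; shift +164.04° → +326.17°.
+326.17° lies outside (−180°, 180°]; subtract 360° → -33.83°.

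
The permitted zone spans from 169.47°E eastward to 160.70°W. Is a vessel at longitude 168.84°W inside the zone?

Yes

Band width going east from +169.47° to -160.70°: ((-160.70 − 169.47) mod 360) = 29.83°.
Offset of -168.84° east of the west edge: ((-168.84 − 169.47) mod 360) = 21.69°.
21.69° ≤ 29.83° ⇒ inside.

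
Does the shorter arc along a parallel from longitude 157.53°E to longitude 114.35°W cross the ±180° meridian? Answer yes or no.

Yes

Naïve |-114.35 − 157.53| = 271.88° > 180°, so the shorter arc goes the other way round — across 180°.
Signed shortest Δλ = ((-114.35 − 157.53 + 180) mod 360) − 180 = 88.12°.
Going east by 88.12° from +157.53° passes through 180° before reaching -114.35°.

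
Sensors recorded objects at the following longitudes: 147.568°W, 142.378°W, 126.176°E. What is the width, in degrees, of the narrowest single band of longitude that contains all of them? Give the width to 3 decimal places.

Sort the longitudes: -147.568°, -142.378°, +126.176°.
Eastward gaps between consecutive values (wrapping around): 5.190°, 268.554°, 86.256°.
Largest gap = 268.554° ⇒ minimal covering band is its complement: 360° − 268.554° = 91.446°.
Band runs from +126.176° eastward to -142.378°, crossing the antimeridian.

91.446°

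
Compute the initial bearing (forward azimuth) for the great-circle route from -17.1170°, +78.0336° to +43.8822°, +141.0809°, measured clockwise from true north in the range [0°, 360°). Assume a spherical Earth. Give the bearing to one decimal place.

40.3°

Δλ = 141.0809 − 78.0336 = 63.0473°.
θ = atan2( sin Δλ · cos φ₂ , cos φ₁ · sin φ₂ − sin φ₁ · cos φ₂ · cos Δλ )
  = atan2(0.64248, 0.75863) = 40.261° → normalised to [0°, 360°): 40.261°.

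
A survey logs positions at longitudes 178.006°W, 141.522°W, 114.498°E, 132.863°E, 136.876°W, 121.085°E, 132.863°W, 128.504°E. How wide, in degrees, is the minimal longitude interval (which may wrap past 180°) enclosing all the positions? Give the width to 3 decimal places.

112.639°

Sort the longitudes: -178.006°, -141.522°, -136.876°, -132.863°, +114.498°, +121.085°, +128.504°, +132.863°.
Eastward gaps between consecutive values (wrapping around): 36.484°, 4.646°, 4.013°, 247.361°, 6.587°, 7.419°, 4.359°, 49.131°.
Largest gap = 247.361° ⇒ minimal covering band is its complement: 360° − 247.361° = 112.639°.
Band runs from +114.498° eastward to -132.863°, crossing the antimeridian.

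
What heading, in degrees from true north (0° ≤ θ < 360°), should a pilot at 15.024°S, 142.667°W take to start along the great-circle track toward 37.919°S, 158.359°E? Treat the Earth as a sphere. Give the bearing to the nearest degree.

Δλ = 158.359 − -142.667 = 301.026°; wrapped into (−180°, 180°]: -58.974°.
θ = atan2( sin Δλ · cos φ₂ , cos φ₁ · sin φ₂ − sin φ₁ · cos φ₂ · cos Δλ )
  = atan2(-0.67602, -0.48814) = -125.832° → normalised to [0°, 360°): 234.168°.

234°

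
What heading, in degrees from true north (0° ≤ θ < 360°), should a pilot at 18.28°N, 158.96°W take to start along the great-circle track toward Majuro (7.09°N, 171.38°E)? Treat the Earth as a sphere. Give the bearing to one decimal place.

252.7°

Δλ = 171.38 − -158.96 = 330.34°; wrapped into (−180°, 180°]: -29.66°.
θ = atan2( sin Δλ · cos φ₂ , cos φ₁ · sin φ₂ − sin φ₁ · cos φ₂ · cos Δλ )
  = atan2(-0.49107, -0.15328) = -107.335° → normalised to [0°, 360°): 252.665°.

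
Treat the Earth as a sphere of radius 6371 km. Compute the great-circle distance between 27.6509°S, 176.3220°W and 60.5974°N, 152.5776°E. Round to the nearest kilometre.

10211 km

Δλ = 152.5776 − -176.3220 = 328.8996°; wrapped into (−180°, 180°]: -31.1004°.
Δφ = 60.5974 − -27.6509 = 88.2483°.
a = sin²(Δφ/2) + cos φ₁ · cos φ₂ · sin²(Δλ/2) = 0.515970.
c = 2·atan2(√a, √(1−a)) = 1.60274 rad → d = 6371·c ≈ 10211.06 km.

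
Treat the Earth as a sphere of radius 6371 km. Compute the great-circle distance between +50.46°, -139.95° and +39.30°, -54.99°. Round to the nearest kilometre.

6436 km

Δλ = -54.99 − -139.95 = 84.96°.
Δφ = 39.30 − 50.46 = -11.16°.
a = sin²(Δφ/2) + cos φ₁ · cos φ₂ · sin²(Δλ/2) = 0.234135.
c = 2·atan2(√a, √(1−a)) = 1.01015 rad → d = 6371·c ≈ 6435.69 km.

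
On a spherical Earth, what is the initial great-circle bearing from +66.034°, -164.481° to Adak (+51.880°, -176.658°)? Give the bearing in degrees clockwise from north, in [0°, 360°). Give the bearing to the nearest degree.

209°

Δλ = -176.658 − -164.481 = -12.177°.
θ = atan2( sin Δλ · cos φ₂ , cos φ₁ · sin φ₂ − sin φ₁ · cos φ₂ · cos Δλ )
  = atan2(-0.13021, -0.23184) = -150.679° → normalised to [0°, 360°): 209.321°.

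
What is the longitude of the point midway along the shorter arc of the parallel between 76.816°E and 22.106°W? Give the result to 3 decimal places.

Signed shortest Δλ from +76.816° to -22.106° is -98.922°.
Midpoint longitude = +76.816° + (-98.922°)/2 = +76.816° − 49.461° = +27.355°.

27.355°E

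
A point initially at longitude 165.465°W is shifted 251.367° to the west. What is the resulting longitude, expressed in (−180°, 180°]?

Start at -165.465°; shift −251.367° → -416.832°.
-416.832° lies outside (−180°, 180°]; add 360° → -56.832°.

56.832°W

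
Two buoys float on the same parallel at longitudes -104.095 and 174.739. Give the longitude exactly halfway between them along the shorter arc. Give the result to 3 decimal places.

Signed shortest Δλ from -104.095° to +174.739° is -81.166°.
Midpoint longitude = -104.095° + (-81.166°)/2 = -104.095° − 40.583° = -144.678°.
(The naïve average (-104.095 + +174.739)/2 = 35.322° is on the wrong side of the globe.)

-144.678°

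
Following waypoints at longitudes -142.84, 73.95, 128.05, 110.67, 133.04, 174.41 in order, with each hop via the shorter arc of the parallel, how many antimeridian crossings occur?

1

Leg 1: -142.84° → +73.95°, shortest Δλ = -143.21° (west) — crosses 180°.
Leg 2: +73.95° → +128.05°, shortest Δλ = 54.1° (east) — does not cross 180°.
Leg 3: +128.05° → +110.67°, shortest Δλ = -17.38° (west) — does not cross 180°.
Leg 4: +110.67° → +133.04°, shortest Δλ = 22.37° (east) — does not cross 180°.
Leg 5: +133.04° → +174.41°, shortest Δλ = 41.37° (east) — does not cross 180°.
Total crossings: 1.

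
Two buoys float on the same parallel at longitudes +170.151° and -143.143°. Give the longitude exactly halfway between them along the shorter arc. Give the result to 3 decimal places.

-166.496°

Signed shortest Δλ from +170.151° to -143.143° is +46.706°.
Midpoint longitude = +170.151° + (+46.706°)/2 = +170.151° + 23.353° = +193.504°.
Normalise into (−180°, 180°]: -166.496°.
(The naïve average (+170.151 + -143.143)/2 = 13.504° is on the wrong side of the globe.)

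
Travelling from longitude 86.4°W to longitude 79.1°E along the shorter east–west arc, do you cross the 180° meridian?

Signed shortest Δλ = ((79.1 − -86.4 + 180) mod 360) − 180 = 165.5°.
Going east by 165.5° from -86.4° reaches +79.1° without touching 180°.

No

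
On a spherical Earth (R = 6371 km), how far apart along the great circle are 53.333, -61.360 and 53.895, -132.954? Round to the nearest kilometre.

Δλ = -132.954 − -61.360 = -71.594°.
Δφ = 53.895 − 53.333 = 0.562°.
a = sin²(Δφ/2) + cos φ₁ · cos φ₂ · sin²(Δλ/2) = 0.120414.
c = 2·atan2(√a, √(1−a)) = 0.70876 rad → d = 6371·c ≈ 4515.49 km.

4515 km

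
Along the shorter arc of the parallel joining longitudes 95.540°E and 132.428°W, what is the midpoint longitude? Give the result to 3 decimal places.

161.556°E

Signed shortest Δλ from +95.540° to -132.428° is +132.032°.
Midpoint longitude = +95.540° + (+132.032°)/2 = +95.540° + 66.016° = +161.556°.
(The naïve average (+95.540 + -132.428)/2 = -18.444° is on the wrong side of the globe.)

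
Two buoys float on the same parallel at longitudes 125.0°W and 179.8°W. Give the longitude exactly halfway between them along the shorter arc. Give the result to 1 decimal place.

152.4°W

Signed shortest Δλ from -125.0° to -179.8° is -54.8°.
Midpoint longitude = -125.0° + (-54.8°)/2 = -125.0° − 27.4° = -152.4°.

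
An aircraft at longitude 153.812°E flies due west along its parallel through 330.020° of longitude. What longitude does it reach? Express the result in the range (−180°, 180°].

176.208°W

Start at +153.812°; shift −330.020° → -176.208°.
-176.208° already lies in (−180°, 180°].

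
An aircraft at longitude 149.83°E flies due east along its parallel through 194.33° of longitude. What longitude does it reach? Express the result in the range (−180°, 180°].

Start at +149.83°; shift +194.33° → +344.16°.
+344.16° lies outside (−180°, 180°]; subtract 360° → -15.84°.

15.84°W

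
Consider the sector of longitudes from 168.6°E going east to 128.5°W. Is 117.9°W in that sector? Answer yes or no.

Band width going east from +168.6° to -128.5°: ((-128.5 − 168.6) mod 360) = 62.9°.
Offset of -117.9° east of the west edge: ((-117.9 − 168.6) mod 360) = 73.5°.
73.5° > 62.9° ⇒ outside.

No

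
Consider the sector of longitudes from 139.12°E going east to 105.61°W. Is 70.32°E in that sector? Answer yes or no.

No

Band width going east from +139.12° to -105.61°: ((-105.61 − 139.12) mod 360) = 115.27°.
Offset of +70.32° east of the west edge: ((70.32 − 139.12) mod 360) = 291.20°.
291.20° > 115.27° ⇒ outside.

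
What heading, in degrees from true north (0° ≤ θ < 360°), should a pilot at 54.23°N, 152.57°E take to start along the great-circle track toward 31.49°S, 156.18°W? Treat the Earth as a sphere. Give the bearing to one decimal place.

138.0°

Δλ = -156.18 − 152.57 = -308.75°; wrapped into (−180°, 180°]: 51.25°.
θ = atan2( sin Δλ · cos φ₂ , cos φ₁ · sin φ₂ − sin φ₁ · cos φ₂ · cos Δλ )
  = atan2(0.66503, -0.73839) = 137.992° → normalised to [0°, 360°): 137.992°.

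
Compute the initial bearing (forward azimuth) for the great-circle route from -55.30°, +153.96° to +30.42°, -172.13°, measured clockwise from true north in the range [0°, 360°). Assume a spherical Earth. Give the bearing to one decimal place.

28.8°

Δλ = -172.13 − 153.96 = -326.09°; wrapped into (−180°, 180°]: 33.91°.
θ = atan2( sin Δλ · cos φ₂ , cos φ₁ · sin φ₂ − sin φ₁ · cos φ₂ · cos Δλ )
  = atan2(0.48109, 0.87663) = 28.758° → normalised to [0°, 360°): 28.758°.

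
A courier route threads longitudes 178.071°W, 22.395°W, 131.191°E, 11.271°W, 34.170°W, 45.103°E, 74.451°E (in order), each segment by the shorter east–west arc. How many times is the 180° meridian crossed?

Leg 1: -178.071° → -22.395°, shortest Δλ = 155.676° (east) — does not cross 180°.
Leg 2: -22.395° → +131.191°, shortest Δλ = 153.586° (east) — does not cross 180°.
Leg 3: +131.191° → -11.271°, shortest Δλ = -142.462° (west) — does not cross 180°.
Leg 4: -11.271° → -34.170°, shortest Δλ = -22.899° (west) — does not cross 180°.
Leg 5: -34.170° → +45.103°, shortest Δλ = 79.273° (east) — does not cross 180°.
Leg 6: +45.103° → +74.451°, shortest Δλ = 29.348° (east) — does not cross 180°.
Total crossings: 0.

0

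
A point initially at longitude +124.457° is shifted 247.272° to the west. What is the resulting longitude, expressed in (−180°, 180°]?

Start at +124.457°; shift −247.272° → -122.815°.
-122.815° already lies in (−180°, 180°].

-122.815°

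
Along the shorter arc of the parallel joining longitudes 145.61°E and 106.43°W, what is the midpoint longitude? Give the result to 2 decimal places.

Signed shortest Δλ from +145.61° to -106.43° is +107.96°.
Midpoint longitude = +145.61° + (+107.96°)/2 = +145.61° + 53.98° = +199.59°.
Normalise into (−180°, 180°]: -160.41°.
(The naïve average (+145.61 + -106.43)/2 = 19.59° is on the wrong side of the globe.)

160.41°W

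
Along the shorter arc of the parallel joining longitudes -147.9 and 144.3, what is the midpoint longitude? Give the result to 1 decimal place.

+178.2°

Signed shortest Δλ from -147.9° to +144.3° is -67.8°.
Midpoint longitude = -147.9° + (-67.8°)/2 = -147.9° − 33.9° = -181.8°.
Normalise into (−180°, 180°]: +178.2°.
(The naïve average (-147.9 + +144.3)/2 = -1.8° is on the wrong side of the globe.)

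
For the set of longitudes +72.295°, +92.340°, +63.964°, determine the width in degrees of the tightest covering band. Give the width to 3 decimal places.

Sort the longitudes: +63.964°, +72.295°, +92.340°.
Eastward gaps between consecutive values (wrapping around): 8.331°, 20.045°, 331.624°.
Largest gap = 331.624° ⇒ minimal covering band is its complement: 360° − 331.624° = 28.376°.
Band runs from +63.964° eastward to +92.340°.

28.376°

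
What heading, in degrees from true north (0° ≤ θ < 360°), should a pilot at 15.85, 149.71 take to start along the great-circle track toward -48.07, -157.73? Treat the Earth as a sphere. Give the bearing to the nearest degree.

147°

Δλ = -157.73 − 149.71 = -307.44°; wrapped into (−180°, 180°]: 52.56°.
θ = atan2( sin Δλ · cos φ₂ , cos φ₁ · sin φ₂ − sin φ₁ · cos φ₂ · cos Δλ )
  = atan2(0.53056, -0.82663) = 147.306° → normalised to [0°, 360°): 147.306°.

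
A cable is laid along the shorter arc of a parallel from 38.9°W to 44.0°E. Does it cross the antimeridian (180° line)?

Signed shortest Δλ = ((44.0 − -38.9 + 180) mod 360) − 180 = 82.9°.
Going east by 82.9° from -38.9° reaches +44.0° without touching 180°.

No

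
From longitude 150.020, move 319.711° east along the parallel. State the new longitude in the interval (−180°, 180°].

+109.731°

Start at +150.020°; shift +319.711° → +469.731°.
+469.731° lies outside (−180°, 180°]; subtract 360° → +109.731°.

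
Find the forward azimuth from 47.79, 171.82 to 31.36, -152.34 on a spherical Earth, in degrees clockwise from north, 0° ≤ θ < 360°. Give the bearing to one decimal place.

Δλ = -152.34 − 171.82 = -324.16°; wrapped into (−180°, 180°]: 35.84°.
θ = atan2( sin Δλ · cos φ₂ , cos φ₁ · sin φ₂ − sin φ₁ · cos φ₂ · cos Δλ )
  = atan2(0.49999, -0.16309) = 108.065° → normalised to [0°, 360°): 108.065°.

108.1°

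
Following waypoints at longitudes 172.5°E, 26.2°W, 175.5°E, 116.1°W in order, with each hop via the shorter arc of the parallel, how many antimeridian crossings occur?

Leg 1: +172.5° → -26.2°, shortest Δλ = 161.3° (east) — crosses 180°.
Leg 2: -26.2° → +175.5°, shortest Δλ = -158.3° (west) — crosses 180°.
Leg 3: +175.5° → -116.1°, shortest Δλ = 68.4° (east) — crosses 180°.
Total crossings: 3.

3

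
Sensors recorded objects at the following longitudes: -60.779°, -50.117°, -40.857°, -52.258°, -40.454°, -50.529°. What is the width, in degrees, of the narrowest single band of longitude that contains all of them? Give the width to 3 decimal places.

20.325°

Sort the longitudes: -60.779°, -52.258°, -50.529°, -50.117°, -40.857°, -40.454°.
Eastward gaps between consecutive values (wrapping around): 8.521°, 1.729°, 0.412°, 9.260°, 0.403°, 339.675°.
Largest gap = 339.675° ⇒ minimal covering band is its complement: 360° − 339.675° = 20.325°.
Band runs from -60.779° eastward to -40.454°.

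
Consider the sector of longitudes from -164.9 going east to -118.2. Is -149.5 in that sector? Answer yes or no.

Band width going east from -164.9° to -118.2°: ((-118.2 − -164.9) mod 360) = 46.7°.
Offset of -149.5° east of the west edge: ((-149.5 − -164.9) mod 360) = 15.4°.
15.4° ≤ 46.7° ⇒ inside.

Yes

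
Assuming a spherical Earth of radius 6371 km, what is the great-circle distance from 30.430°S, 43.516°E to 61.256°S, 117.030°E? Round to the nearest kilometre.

Δλ = 117.030 − 43.516 = 73.514°.
Δφ = -61.256 − -30.430 = -30.826°.
a = sin²(Δφ/2) + cos φ₁ · cos φ₂ · sin²(Δλ/2) = 0.219127.
c = 2·atan2(√a, √(1−a)) = 0.97430 rad → d = 6371·c ≈ 6207.28 km.

6207 km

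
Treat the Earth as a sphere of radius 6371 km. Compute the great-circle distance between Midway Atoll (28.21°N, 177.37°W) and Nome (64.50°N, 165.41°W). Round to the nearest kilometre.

4123 km

Δλ = -165.41 − -177.37 = 11.96°.
Δφ = 64.50 − 28.21 = 36.29°.
a = sin²(Δφ/2) + cos φ₁ · cos φ₂ · sin²(Δλ/2) = 0.101102.
c = 2·atan2(√a, √(1−a)) = 0.64716 rad → d = 6371·c ≈ 4123.09 km.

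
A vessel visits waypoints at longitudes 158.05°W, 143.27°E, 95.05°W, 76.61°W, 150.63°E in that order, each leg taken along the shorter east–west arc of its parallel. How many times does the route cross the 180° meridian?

Leg 1: -158.05° → +143.27°, shortest Δλ = -58.68° (west) — crosses 180°.
Leg 2: +143.27° → -95.05°, shortest Δλ = 121.68° (east) — crosses 180°.
Leg 3: -95.05° → -76.61°, shortest Δλ = 18.44° (east) — does not cross 180°.
Leg 4: -76.61° → +150.63°, shortest Δλ = -132.76° (west) — crosses 180°.
Total crossings: 3.

3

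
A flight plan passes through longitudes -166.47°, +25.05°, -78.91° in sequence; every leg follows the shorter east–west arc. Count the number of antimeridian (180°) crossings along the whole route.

Leg 1: -166.47° → +25.05°, shortest Δλ = -168.48° (west) — crosses 180°.
Leg 2: +25.05° → -78.91°, shortest Δλ = -103.96° (west) — does not cross 180°.
Total crossings: 1.

1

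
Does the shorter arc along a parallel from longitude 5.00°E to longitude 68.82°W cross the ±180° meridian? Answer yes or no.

Signed shortest Δλ = ((-68.82 − 5.00 + 180) mod 360) − 180 = -73.82°.
Going west by 73.82° from +5.00° reaches -68.82° without touching 180°.

No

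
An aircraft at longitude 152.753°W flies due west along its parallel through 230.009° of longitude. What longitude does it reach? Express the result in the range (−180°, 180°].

22.762°W

Start at -152.753°; shift −230.009° → -382.762°.
-382.762° lies outside (−180°, 180°]; add 360° → -22.762°.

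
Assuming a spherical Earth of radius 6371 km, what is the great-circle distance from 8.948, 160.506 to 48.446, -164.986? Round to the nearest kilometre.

Δλ = -164.986 − 160.506 = -325.492°; wrapped into (−180°, 180°]: 34.508°.
Δφ = 48.446 − 8.948 = 39.498°.
a = sin²(Δφ/2) + cos φ₁ · cos φ₂ · sin²(Δλ/2) = 0.171823.
c = 2·atan2(√a, √(1−a)) = 0.85482 rad → d = 6371·c ≈ 5446.07 km.

5446 km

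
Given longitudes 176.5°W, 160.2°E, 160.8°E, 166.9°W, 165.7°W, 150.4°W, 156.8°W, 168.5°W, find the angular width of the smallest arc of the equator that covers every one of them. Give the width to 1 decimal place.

Sort the longitudes: -176.5°, -168.5°, -166.9°, -165.7°, -156.8°, -150.4°, +160.2°, +160.8°.
Eastward gaps between consecutive values (wrapping around): 8.0°, 1.6°, 1.2°, 8.9°, 6.4°, 310.6°, 0.6°, 22.7°.
Largest gap = 310.6° ⇒ minimal covering band is its complement: 360° − 310.6° = 49.4°.
Band runs from +160.2° eastward to -150.4°, crossing the antimeridian.

49.4°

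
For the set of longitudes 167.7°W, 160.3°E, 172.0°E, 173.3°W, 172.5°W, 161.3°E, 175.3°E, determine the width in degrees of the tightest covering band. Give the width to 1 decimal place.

Sort the longitudes: -173.3°, -172.5°, -167.7°, +160.3°, +161.3°, +172.0°, +175.3°.
Eastward gaps between consecutive values (wrapping around): 0.8°, 4.8°, 328.0°, 1.0°, 10.7°, 3.3°, 11.4°.
Largest gap = 328.0° ⇒ minimal covering band is its complement: 360° − 328.0° = 32.0°.
Band runs from +160.3° eastward to -167.7°, crossing the antimeridian.

32.0°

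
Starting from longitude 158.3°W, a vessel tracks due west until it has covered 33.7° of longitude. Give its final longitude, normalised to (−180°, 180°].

Start at -158.3°; shift −33.7° → -192.0°.
-192.0° lies outside (−180°, 180°]; add 360° → +168.0°.

168.0°E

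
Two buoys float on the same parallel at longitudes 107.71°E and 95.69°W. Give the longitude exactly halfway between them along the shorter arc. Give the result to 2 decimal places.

Signed shortest Δλ from +107.71° to -95.69° is +156.60°.
Midpoint longitude = +107.71° + (+156.60°)/2 = +107.71° + 78.30° = +186.01°.
Normalise into (−180°, 180°]: -173.99°.
(The naïve average (+107.71 + -95.69)/2 = 6.01° is on the wrong side of the globe.)

173.99°W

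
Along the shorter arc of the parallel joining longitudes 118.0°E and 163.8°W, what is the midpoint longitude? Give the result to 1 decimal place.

Signed shortest Δλ from +118.0° to -163.8° is +78.2°.
Midpoint longitude = +118.0° + (+78.2°)/2 = +118.0° + 39.1° = +157.1°.
(The naïve average (+118.0 + -163.8)/2 = -22.9° is on the wrong side of the globe.)

157.1°E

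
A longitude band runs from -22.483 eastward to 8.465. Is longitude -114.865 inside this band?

Band width going east from -22.483° to +8.465°: ((8.465 − -22.483) mod 360) = 30.948°.
Offset of -114.865° east of the west edge: ((-114.865 − -22.483) mod 360) = 267.618°.
267.618° > 30.948° ⇒ outside.

No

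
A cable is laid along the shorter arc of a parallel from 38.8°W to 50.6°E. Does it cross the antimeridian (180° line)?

No

Signed shortest Δλ = ((50.6 − -38.8 + 180) mod 360) − 180 = 89.4°.
Going east by 89.4° from -38.8° reaches +50.6° without touching 180°.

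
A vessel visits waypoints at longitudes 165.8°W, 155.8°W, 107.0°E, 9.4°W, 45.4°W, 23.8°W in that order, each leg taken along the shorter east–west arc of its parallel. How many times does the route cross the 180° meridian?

1

Leg 1: -165.8° → -155.8°, shortest Δλ = 10.0° (east) — does not cross 180°.
Leg 2: -155.8° → +107.0°, shortest Δλ = -97.2° (west) — crosses 180°.
Leg 3: +107.0° → -9.4°, shortest Δλ = -116.4° (west) — does not cross 180°.
Leg 4: -9.4° → -45.4°, shortest Δλ = -36.0° (west) — does not cross 180°.
Leg 5: -45.4° → -23.8°, shortest Δλ = 21.6° (east) — does not cross 180°.
Total crossings: 1.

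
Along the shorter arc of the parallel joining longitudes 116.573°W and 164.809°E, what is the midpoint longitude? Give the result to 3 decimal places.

Signed shortest Δλ from -116.573° to +164.809° is -78.618°.
Midpoint longitude = -116.573° + (-78.618°)/2 = -116.573° − 39.309° = -155.882°.
(The naïve average (-116.573 + +164.809)/2 = 24.118° is on the wrong side of the globe.)

155.882°W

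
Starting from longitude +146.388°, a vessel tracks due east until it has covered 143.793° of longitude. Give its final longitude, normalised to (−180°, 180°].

Start at +146.388°; shift +143.793° → +290.181°.
+290.181° lies outside (−180°, 180°]; subtract 360° → -69.819°.

-69.819°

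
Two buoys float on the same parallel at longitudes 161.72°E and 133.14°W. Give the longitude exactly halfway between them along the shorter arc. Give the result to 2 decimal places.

Signed shortest Δλ from +161.72° to -133.14° is +65.14°.
Midpoint longitude = +161.72° + (+65.14°)/2 = +161.72° + 32.57° = +194.29°.
Normalise into (−180°, 180°]: -165.71°.
(The naïve average (+161.72 + -133.14)/2 = 14.29° is on the wrong side of the globe.)

165.71°W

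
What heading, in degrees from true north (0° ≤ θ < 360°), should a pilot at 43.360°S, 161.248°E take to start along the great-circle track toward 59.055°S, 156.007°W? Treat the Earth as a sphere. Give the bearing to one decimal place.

Δλ = -156.007 − 161.248 = -317.255°; wrapped into (−180°, 180°]: 42.745°.
θ = atan2( sin Δλ · cos φ₂ , cos φ₁ · sin φ₂ − sin φ₁ · cos φ₂ · cos Δλ )
  = atan2(0.34902, -0.36429) = 136.227° → normalised to [0°, 360°): 136.227°.

136.2°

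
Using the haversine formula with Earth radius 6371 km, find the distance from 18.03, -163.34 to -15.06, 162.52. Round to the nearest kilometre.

Δλ = 162.52 − -163.34 = 325.86°; wrapped into (−180°, 180°]: -34.14°.
Δφ = -15.06 − 18.03 = -33.09°.
a = sin²(Δφ/2) + cos φ₁ · cos φ₂ · sin²(Δλ/2) = 0.160213.
c = 2·atan2(√a, √(1−a)) = 0.82362 rad → d = 6371·c ≈ 5247.25 km.

5247 km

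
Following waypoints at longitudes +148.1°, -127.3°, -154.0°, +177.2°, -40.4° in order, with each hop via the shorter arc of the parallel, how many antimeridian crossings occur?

3

Leg 1: +148.1° → -127.3°, shortest Δλ = 84.6° (east) — crosses 180°.
Leg 2: -127.3° → -154.0°, shortest Δλ = -26.7° (west) — does not cross 180°.
Leg 3: -154.0° → +177.2°, shortest Δλ = -28.8° (west) — crosses 180°.
Leg 4: +177.2° → -40.4°, shortest Δλ = 142.4° (east) — crosses 180°.
Total crossings: 3.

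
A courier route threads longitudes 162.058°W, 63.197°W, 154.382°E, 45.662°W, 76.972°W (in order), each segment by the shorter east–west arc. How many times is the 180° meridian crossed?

Leg 1: -162.058° → -63.197°, shortest Δλ = 98.861° (east) — does not cross 180°.
Leg 2: -63.197° → +154.382°, shortest Δλ = -142.421° (west) — crosses 180°.
Leg 3: +154.382° → -45.662°, shortest Δλ = 159.956° (east) — crosses 180°.
Leg 4: -45.662° → -76.972°, shortest Δλ = -31.31° (west) — does not cross 180°.
Total crossings: 2.

2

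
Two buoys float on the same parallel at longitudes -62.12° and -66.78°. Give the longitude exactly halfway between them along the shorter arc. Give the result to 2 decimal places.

Signed shortest Δλ from -62.12° to -66.78° is -4.66°.
Midpoint longitude = -62.12° + (-4.66°)/2 = -62.12° − 2.33° = -64.45°.

-64.45°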